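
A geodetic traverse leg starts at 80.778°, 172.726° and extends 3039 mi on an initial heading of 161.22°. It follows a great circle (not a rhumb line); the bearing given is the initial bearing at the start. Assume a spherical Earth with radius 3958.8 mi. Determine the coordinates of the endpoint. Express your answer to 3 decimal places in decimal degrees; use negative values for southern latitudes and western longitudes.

latitude 37.220°, longitude -170.969°

Angular distance δ = d/R = 3039 / 3958.8 = 0.767657 rad.
Start latitude φ₁ = 1.409842 rad; initial bearing θ = 2.813820 rad.
Applying the spherical law of cosines for sides, sin φ₂ = sin φ₁ cos δ + cos φ₁ sin δ cos θ = 0.604872, so φ₂ = 37.220°.
Then Δλ = atan2(0.035829, 0.122486) = 0.284576 rad, from sin θ sin δ cos φ₁ over cos δ − sin φ₁ sin φ₂.
λ₂ = 172.726° + 16.305° = 189.031°, normalized to (−180°, 180°] → -170.969°.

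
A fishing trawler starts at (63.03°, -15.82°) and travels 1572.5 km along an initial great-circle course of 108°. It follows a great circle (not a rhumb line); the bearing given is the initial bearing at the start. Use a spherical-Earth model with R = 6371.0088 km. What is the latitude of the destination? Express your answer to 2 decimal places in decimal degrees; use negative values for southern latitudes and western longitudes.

δ = 1572.5/6371.0088 = 0.246821 rad (14.1418°).
Converting: φ₁ = 1.100081 rad, θ = 1.884956 rad.
sin φ₂ = sin φ₁ cos δ + cos φ₁ sin δ cos θ = (0.891244)(0.969694) + (0.453524)(0.244323)(-0.309017) = 0.829993
φ₂ = asin(0.829993) = 0.979095 rad = 56.10°.
For the longitude increment, Δλ = atan2( sin θ sin δ cos φ₁, cos δ − sin φ₁ sin φ₂ ) = atan2(0.105383, 0.229968) = 24.62°.
λ₂ = -15.82° + 24.62° = 8.80°.

latitude 56.10°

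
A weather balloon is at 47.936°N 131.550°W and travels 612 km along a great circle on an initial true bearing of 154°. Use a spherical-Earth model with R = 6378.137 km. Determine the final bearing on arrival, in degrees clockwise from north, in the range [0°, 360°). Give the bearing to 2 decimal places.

Angular distance δ = d/R = 612 / 6378.137 = 0.095953 rad.
Start latitude φ₁ = 0.836641 rad; initial bearing θ = 2.687807 rad.
sin φ₂ = sin φ₁ cos δ + cos φ₁ sin δ cos θ = (0.742397)(0.995400) + (0.669960)(0.095806)(-0.898794) = 0.681292
φ₂ = asin(0.681292) = 0.749526 rad = 42.945°.
Then Δλ = atan2(0.028137, 0.489611) = 0.057405 rad, from sin θ sin δ cos φ₁ over cos δ − sin φ₁ sin φ₂.
λ₂ = λ₁ + Δλ = -128.261°.
The forward bearing on arrival equals the back-azimuth from the destination plus 180°.
Back-azimuth from P₂ (42.94°, -128.26°) to P₁ (47.94°, -131.55°), with Δλ' = λ₁ − λ₂ = -3.29°: atan2( sin Δλ' cos φ₁ , cos φ₂ sin φ₁ − sin φ₂ cos φ₁ cos Δλ' ) = 336.35°.
Final bearing = (336.35° + 180°) mod 360° = 156.35°.

final bearing 156.35°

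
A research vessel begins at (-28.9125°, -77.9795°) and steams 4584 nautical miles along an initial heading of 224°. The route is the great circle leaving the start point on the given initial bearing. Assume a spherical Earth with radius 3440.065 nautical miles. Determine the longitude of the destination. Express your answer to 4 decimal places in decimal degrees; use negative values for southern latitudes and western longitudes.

δ = 4584/3440.065 = 1.332533 rad (76.3485°).
Converting: φ₁ = -0.504618 rad, θ = 3.909538 rad.
sin φ₂ = sin φ₁ cos δ + cos φ₁ sin δ cos θ = (-0.483473)(0.236015) + (0.875359)(0.971749)(-0.719340) = -0.725999
φ₂ = asin(-0.725999) = -0.812486 rad = -46.5520°.
For the longitude increment, Δλ = atan2( sin θ sin δ cos φ₁, cos δ − sin φ₁ sin φ₂ ) = atan2(-0.590897, -0.114986) = -101.0119°.
Hence λ₂ = -77.9795° + -101.0119° = -178.9914°.

longitude -178.9914°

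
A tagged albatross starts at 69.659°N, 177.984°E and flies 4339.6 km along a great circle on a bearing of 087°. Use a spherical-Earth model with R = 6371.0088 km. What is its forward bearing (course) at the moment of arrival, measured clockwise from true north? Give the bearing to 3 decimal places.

final bearing 148.937°

Angular distance δ = d/R = 4339.6 / 6371.0088 = 0.681148 rad.
With φ₁ = 69.659° = 1.215779 rad and θ = 87° = 1.518436 rad:
Destination latitude: φ₂ = arcsin( sin φ₁ cos δ + cos φ₁ sin δ cos θ ) = arcsin(0.739862) = 47.720°.
Then Δλ = atan2(0.218583, 0.083126) = 1.207391 rad, from sin θ sin δ cos φ₁ over cos δ − sin φ₁ sin φ₂.
λ₂ = 177.984° + 69.178° = 247.162°, normalized to (−180°, 180°] → -112.838°.
The forward bearing on arrival equals the back-azimuth from the destination plus 180°.
Back-azimuth from P₂ (47.720°, -112.838°) to P₁ (69.659°, 177.984°), with Δλ' = λ₁ − λ₂ = 290.822°: atan2( sin Δλ' cos φ₁ , cos φ₂ sin φ₁ − sin φ₂ cos φ₁ cos Δλ' ) = 328.937°.
Final bearing = (328.937° + 180°) mod 360° = 148.937°.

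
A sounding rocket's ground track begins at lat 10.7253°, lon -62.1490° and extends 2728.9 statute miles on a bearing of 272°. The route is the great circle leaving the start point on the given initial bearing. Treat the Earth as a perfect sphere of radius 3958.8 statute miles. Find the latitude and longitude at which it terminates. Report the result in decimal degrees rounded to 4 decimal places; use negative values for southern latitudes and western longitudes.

Central angle δ = d/R = 0.689325 rad.
Start latitude φ₁ = 0.187192 rad; initial bearing θ = 4.747296 rad.
sin φ₂ = sin φ₁ cos δ + cos φ₁ sin δ cos θ = (0.186100)(0.771675) + (0.982531)(0.636016)(0.034899) = 0.165418
φ₂ = asin(0.165418) = 0.166182 rad = 9.5215°.
For the longitude increment, Δλ = atan2( sin θ sin δ cos φ₁, cos δ − sin φ₁ sin φ₂ ) = atan2(-0.624525, 0.740891) = -40.1288°.
λ₂ = λ₁ + Δλ = -102.2778°.

latitude 9.5215°, longitude -102.2778°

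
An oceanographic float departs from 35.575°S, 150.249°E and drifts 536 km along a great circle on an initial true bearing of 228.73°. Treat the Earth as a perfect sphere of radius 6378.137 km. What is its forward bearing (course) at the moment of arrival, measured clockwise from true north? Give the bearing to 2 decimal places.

Central angle δ = d/R = 0.084037 rad.
Start latitude φ₁ = -0.620901 rad; initial bearing θ = 3.992092 rad.
Applying the spherical law of cosines for sides, sin φ₂ = sin φ₁ cos δ + cos φ₁ sin δ cos θ = -0.624748, so φ₂ = -38.664°.
For the longitude increment, Δλ = atan2( sin θ sin δ cos φ₁, cos δ − sin φ₁ sin φ₂ ) = atan2(-0.051314, 0.633013) = -4.634°.
λ₂ = 150.249° + -4.634° = 145.615°.
The forward bearing on arrival equals the back-azimuth from the destination plus 180°.
Back-azimuth from P₂ (-38.66°, 145.61°) to P₁ (-35.58°, 150.25°), with Δλ' = λ₁ − λ₂ = 4.63°: atan2( sin Δλ' cos φ₁ , cos φ₂ sin φ₁ − sin φ₂ cos φ₁ cos Δλ' ) = 51.53°.
Final bearing = (51.53° + 180°) mod 360° = 231.53°.

final bearing 231.53°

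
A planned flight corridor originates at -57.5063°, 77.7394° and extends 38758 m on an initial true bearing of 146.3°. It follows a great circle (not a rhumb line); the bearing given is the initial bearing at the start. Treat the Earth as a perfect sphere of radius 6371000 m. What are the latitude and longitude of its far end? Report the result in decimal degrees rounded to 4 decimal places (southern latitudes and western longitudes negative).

Angular distance δ = d/R = 38758 / 6371000 = 0.006084 rad.
With φ₁ = -57.5063° = -1.003674 rad and θ = 146.3° = 2.553417 rad:
sin φ₂ = sin φ₁ cos δ + cos φ₁ sin δ cos θ = (-0.843451)(0.999981) + (0.537207)(0.006083)(-0.831954) = -0.846154
φ₂ = asin(-0.846154) = -1.008726 rad = -57.7958°.
Then Δλ = atan2(0.001813, 0.286293) = 0.006334 rad, from sin θ sin δ cos φ₁ over cos δ − sin φ₁ sin φ₂.
λ₂ = 77.7394° + 0.3629° = 78.1023°.

latitude -57.7958°, longitude 78.1023°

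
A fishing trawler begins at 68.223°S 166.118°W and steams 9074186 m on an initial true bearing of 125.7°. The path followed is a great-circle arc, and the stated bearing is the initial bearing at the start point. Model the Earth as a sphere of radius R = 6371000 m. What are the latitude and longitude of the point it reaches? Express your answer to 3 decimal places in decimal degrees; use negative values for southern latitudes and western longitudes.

Central angle δ = d/R = 1.424295 rad.
Start latitude φ₁ = -1.190716 rad; initial bearing θ = 2.193879 rad.
Applying the spherical law of cosines for sides, sin φ₂ = sin φ₁ cos δ + cos φ₁ sin δ cos θ = -0.349732, so φ₂ = -20.471°.
Δλ = atan2( sin θ sin δ cos φ₁ , cos δ − sin φ₁ sin φ₂ ) = atan2(0.298052, -0.178795) = 2.111128 rad = 120.959°.
λ₂ = λ₁ + Δλ = -45.159°.

latitude -20.471°, longitude -45.159°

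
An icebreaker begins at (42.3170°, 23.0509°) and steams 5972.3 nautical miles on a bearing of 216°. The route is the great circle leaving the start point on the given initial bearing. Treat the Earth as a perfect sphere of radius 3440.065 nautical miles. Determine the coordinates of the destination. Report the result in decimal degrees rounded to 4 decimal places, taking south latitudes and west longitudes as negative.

Angular distance δ = d/R = 5972.3 / 3440.065 = 1.736101 rad.
With φ₁ = 42.3170° = 0.738571 rad and θ = 216° = 3.769911 rad:
Applying the spherical law of cosines for sides, sin φ₂ = sin φ₁ cos δ + cos φ₁ sin δ cos θ = -0.700840, so φ₂ = -44.4944°.
Δλ = atan2( sin θ sin δ cos φ₁ , cos δ − sin φ₁ sin φ₂ ) = atan2(-0.428702, 0.307275) = -0.948913 rad = -54.3687°.
λ₂ = 23.0509° + -54.3687° = -31.3178°.

latitude -44.4944°, longitude -31.3178°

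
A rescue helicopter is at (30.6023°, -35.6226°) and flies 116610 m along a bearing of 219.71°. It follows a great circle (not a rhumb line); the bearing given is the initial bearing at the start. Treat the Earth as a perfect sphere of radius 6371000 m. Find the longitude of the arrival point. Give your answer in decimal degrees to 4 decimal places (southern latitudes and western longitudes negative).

Angular distance δ = d/R = 116610 / 6371000 = 0.018303 rad.
Start latitude φ₁ = 0.534111 rad; initial bearing θ = 3.834663 rad.
sin φ₂ = sin φ₁ cos δ + cos φ₁ sin δ cos θ = (0.509076)(0.999833) + (0.860722)(0.018302)(-0.769288) = 0.496872
φ₂ = asin(0.496872) = 0.519991 rad = 29.7933°.
Δλ = atan2( sin θ sin δ cos φ₁ , cos δ − sin φ₁ sin φ₂ ) = atan2(-0.010065, 0.746887) = -0.013475 rad = -0.7720°.
λ₂ = -35.6226° + -0.7720° = -36.3946°.

longitude -36.3946°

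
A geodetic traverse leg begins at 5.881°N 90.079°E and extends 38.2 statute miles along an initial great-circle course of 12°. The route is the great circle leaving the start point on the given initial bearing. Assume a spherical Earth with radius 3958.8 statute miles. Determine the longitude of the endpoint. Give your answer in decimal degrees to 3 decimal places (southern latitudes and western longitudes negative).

Angular distance δ = d/R = 38.2 / 3958.8 = 0.009649 rad.
Converting: φ₁ = 0.102643 rad, θ = 0.209440 rad.
sin φ₂ = sin φ₁ cos δ + cos φ₁ sin δ cos θ = (0.102463)(0.999953) + (0.994737)(0.009649)(0.978148) = 0.111847
φ₂ = asin(0.111847) = 0.112081 rad = 6.422°.
For the longitude increment, Δλ = atan2( sin θ sin δ cos φ₁, cos δ − sin φ₁ sin φ₂ ) = atan2(0.001996, 0.988493) = 0.116°.
λ₂ = 90.079° + 0.116° = 90.195°.

longitude 90.195°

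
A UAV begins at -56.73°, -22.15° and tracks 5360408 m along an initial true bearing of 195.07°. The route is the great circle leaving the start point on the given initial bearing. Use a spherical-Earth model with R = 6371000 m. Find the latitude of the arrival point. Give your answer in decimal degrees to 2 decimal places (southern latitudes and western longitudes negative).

latitude -72.20°

Angular distance δ = d/R = 5360408 / 6371000 = 0.841376 rad.
Converting: φ₁ = -0.990125 rad, θ = 3.404614 rad.
Destination latitude: φ₂ = arcsin( sin φ₁ cos δ + cos φ₁ sin δ cos θ ) = arcsin(-0.952142) = -72.20°.
For the longitude increment, Δλ = atan2( sin θ sin δ cos φ₁, cos δ − sin φ₁ sin φ₂ ) = atan2(-0.106341, -0.129644) = -140.64°.
Hence λ₂ = -22.15° + -140.64° = -162.79°.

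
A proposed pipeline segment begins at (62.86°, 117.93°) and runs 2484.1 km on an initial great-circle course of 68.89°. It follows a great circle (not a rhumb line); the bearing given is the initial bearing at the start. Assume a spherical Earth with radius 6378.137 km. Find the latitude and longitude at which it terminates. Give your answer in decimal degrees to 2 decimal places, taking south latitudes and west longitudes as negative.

Central angle δ = d/R = 0.389471 rad.
With φ₁ = 62.86° = 1.097114 rad and θ = 68.89° = 1.202357 rad:
Destination latitude: φ₂ = arcsin( sin φ₁ cos δ + cos φ₁ sin δ cos θ ) = arcsin(0.885632) = 62.33°.
Δλ = atan2( sin θ sin δ cos φ₁ , cos δ − sin φ₁ sin φ₂ ) = atan2(0.161582, 0.136991) = 0.867576 rad = 49.71°.
Hence λ₂ = 117.93° + 49.71° = 167.64°.

latitude 62.33°, longitude 167.64°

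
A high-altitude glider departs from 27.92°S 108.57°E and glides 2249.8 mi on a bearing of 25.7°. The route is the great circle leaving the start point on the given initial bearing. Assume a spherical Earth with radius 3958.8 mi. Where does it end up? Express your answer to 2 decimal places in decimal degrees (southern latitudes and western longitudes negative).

Angular distance δ = d/R = 2249.8 / 3958.8 = 0.568304 rad.
With φ₁ = -27.92° = -0.487296 rad and θ = 25.7° = 0.448550 rad:
Destination latitude: φ₂ = arcsin( sin φ₁ cos δ + cos φ₁ sin δ cos θ ) = arcsin(0.033875) = 1.94°.
For the longitude increment, Δλ = atan2( sin θ sin δ cos φ₁, cos δ − sin φ₁ sin φ₂ ) = atan2(0.206230, 0.858677) = 13.51°.
λ₂ = 108.57° + 13.51° = 122.08°.

latitude 1.94°, longitude 122.08°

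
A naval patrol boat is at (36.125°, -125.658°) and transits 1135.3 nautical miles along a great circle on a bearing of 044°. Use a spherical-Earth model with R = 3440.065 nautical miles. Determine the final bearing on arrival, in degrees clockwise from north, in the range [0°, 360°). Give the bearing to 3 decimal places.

final bearing 57.415°

δ = 1135.3/3440.065 = 0.330023 rad (18.9089°).
With φ₁ = 36.125° = 0.630500 rad and θ = 44° = 0.767945 rad:
sin φ₂ = sin φ₁ cos δ + cos φ₁ sin δ cos θ = (0.589549)(0.946035) + (0.807733)(0.324065)(0.719340) = 0.746026
φ₂ = asin(0.746026) = 0.842075 rad = 48.247°.
For the longitude increment, Δλ = atan2( sin θ sin δ cos φ₁, cos δ − sin φ₁ sin φ₂ ) = atan2(0.181832, 0.506216) = 19.758°.
Hence λ₂ = -125.658° + 19.758° = -105.900°.
The forward bearing on arrival equals the back-azimuth from the destination plus 180°.
Back-azimuth from P₂ (48.247°, -105.900°) to P₁ (36.125°, -125.658°), with Δλ' = λ₁ − λ₂ = -19.758°: atan2( sin Δλ' cos φ₁ , cos φ₂ sin φ₁ − sin φ₂ cos φ₁ cos Δλ' ) = 237.415°.
Final bearing = (237.415° + 180°) mod 360° = 57.415°.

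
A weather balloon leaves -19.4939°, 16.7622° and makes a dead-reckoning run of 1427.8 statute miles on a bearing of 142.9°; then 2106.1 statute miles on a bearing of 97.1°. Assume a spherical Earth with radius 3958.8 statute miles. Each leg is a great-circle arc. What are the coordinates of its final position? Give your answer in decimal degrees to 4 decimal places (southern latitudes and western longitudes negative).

latitude -33.2933°, longitude 68.9059°

Apply the spherical direct solution leg by leg, carrying full precision between legs.
Leg 1: from (-19.4939°, 16.7622°), δ = 1427.8/3958.8 = 0.360665 rad, θ = 142.9° → φ = -35.2796°, λ = 31.8774°.
Leg 2: from (-35.2796°, 31.8774°), δ = 2106.1/3958.8 = 0.532005 rad, θ = 97.1° → φ = -33.2933°, λ = 68.9059°.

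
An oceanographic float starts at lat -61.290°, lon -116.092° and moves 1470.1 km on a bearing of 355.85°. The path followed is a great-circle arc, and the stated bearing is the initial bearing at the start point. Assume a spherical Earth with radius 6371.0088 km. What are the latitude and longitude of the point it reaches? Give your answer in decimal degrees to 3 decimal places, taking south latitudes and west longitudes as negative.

δ = 1470.1/6371.0088 = 0.230748 rad (13.2209°).
Converting: φ₁ = -1.069712 rad, θ = 6.210754 rad.
Destination latitude: φ₂ = arcsin( sin φ₁ cos δ + cos φ₁ sin δ cos θ ) = arcsin(-0.744239) = -48.094°.
Δλ = atan2( sin θ sin δ cos φ₁ , cos δ − sin φ₁ sin φ₂ ) = atan2(-0.007951, 0.320751) = -0.024783 rad = -1.420°.
Hence λ₂ = -116.092° + -1.420° = -117.512°.

latitude -48.094°, longitude -117.512°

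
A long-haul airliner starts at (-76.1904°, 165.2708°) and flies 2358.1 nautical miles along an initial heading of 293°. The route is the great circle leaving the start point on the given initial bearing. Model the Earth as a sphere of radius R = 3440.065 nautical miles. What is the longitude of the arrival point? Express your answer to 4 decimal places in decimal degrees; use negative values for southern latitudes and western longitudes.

δ = 2358.1/3440.065 = 0.685481 rad (39.2752°).
Start latitude φ₁ = -1.329773 rad; initial bearing θ = 5.113815 rad.
sin φ₂ = sin φ₁ cos δ + cos φ₁ sin δ cos θ = (-0.971094)(0.774114) + (0.238696)(0.633046)(0.390731) = -0.692697
φ₂ = asin(-0.692697) = -0.765221 rad = -43.8439°.
For the longitude increment, Δλ = atan2( sin θ sin δ cos φ₁, cos δ − sin φ₁ sin φ₂ ) = atan2(-0.139093, 0.101441) = -53.8967°.
λ₂ = λ₁ + Δλ = 111.3741°.

longitude 111.3741°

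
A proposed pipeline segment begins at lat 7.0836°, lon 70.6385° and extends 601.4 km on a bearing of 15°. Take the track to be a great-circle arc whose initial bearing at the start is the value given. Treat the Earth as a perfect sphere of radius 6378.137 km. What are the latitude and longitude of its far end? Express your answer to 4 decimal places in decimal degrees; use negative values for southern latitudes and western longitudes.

Angular distance δ = d/R = 601.4 / 6378.137 = 0.094291 rad.
With φ₁ = 7.0836° = 0.123632 rad and θ = 15° = 0.261799 rad:
Applying the spherical law of cosines for sides, sin φ₂ = sin φ₁ cos δ + cos φ₁ sin δ cos θ = 0.213019, so φ₂ = 12.2993°.
Δλ = atan2( sin θ sin δ cos φ₁ , cos δ − sin φ₁ sin φ₂ ) = atan2(0.024182, 0.969289) = 0.024943 rad = 1.4291°.
λ₂ = 70.6385° + 1.4291° = 72.0676°.

latitude 12.2993°, longitude 72.0676°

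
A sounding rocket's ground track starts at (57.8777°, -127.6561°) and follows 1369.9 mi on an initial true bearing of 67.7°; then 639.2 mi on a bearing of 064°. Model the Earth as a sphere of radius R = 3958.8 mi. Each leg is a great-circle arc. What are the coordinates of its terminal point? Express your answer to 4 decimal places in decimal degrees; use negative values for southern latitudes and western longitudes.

latitude 62.7777°, longitude -70.5081°

Apply the spherical direct solution leg by leg, carrying full precision between legs.
Leg 1: from (57.8777°, -127.6561°), δ = 1369.9/3958.8 = 0.346039 rad, θ = 67.7° → φ = 59.8995°, λ = -88.9214°.
Leg 2: from (59.8995°, -88.9214°), δ = 639.2/3958.8 = 0.161463 rad, θ = 64° → φ = 62.7777°, λ = -70.5081°.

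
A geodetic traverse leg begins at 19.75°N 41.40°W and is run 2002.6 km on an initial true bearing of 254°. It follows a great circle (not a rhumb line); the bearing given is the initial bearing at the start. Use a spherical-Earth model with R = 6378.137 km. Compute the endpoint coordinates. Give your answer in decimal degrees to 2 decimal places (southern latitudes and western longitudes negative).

latitude 13.96°, longitude -59.21°

Central angle δ = d/R = 0.313979 rad.
Start latitude φ₁ = 0.344703 rad; initial bearing θ = 4.433136 rad.
Destination latitude: φ₂ = arcsin( sin φ₁ cos δ + cos φ₁ sin δ cos θ ) = arcsin(0.241275) = 13.96°.
Then Δλ = atan2(-0.279418, 0.869581) = -0.310904 rad, from sin θ sin δ cos φ₁ over cos δ − sin φ₁ sin φ₂.
λ₂ = -41.40° + -17.81° = -59.21°.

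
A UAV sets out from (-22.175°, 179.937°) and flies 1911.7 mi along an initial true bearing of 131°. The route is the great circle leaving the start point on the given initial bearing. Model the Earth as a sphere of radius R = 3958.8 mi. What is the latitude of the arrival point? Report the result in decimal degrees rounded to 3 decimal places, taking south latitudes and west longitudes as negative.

Central angle δ = d/R = 0.482899 rad.
Converting: φ₁ = -0.387027 rad, θ = 2.286381 rad.
sin φ₂ = sin φ₁ cos δ + cos φ₁ sin δ cos θ = (-0.377437)(0.885653) + (0.926035)(0.464349)(-0.656059) = -0.616385
φ₂ = asin(-0.616385) = -0.664144 rad = -38.053°.
Then Δλ = atan2(0.324527, 0.653006) = 0.461224 rad, from sin θ sin δ cos φ₁ over cos δ − sin φ₁ sin φ₂.
λ₂ = 179.937° + 26.426° = 206.363°, normalized to (−180°, 180°] → -153.637°.

latitude -38.053°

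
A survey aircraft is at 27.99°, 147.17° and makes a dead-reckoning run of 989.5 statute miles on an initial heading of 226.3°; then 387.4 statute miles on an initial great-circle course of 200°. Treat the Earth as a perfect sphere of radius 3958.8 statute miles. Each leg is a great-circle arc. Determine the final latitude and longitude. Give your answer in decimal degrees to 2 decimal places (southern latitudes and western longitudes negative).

latitude 12.41°, longitude 134.39°

Apply the spherical direct solution leg by leg, carrying full precision between legs.
Leg 1: from (27.99°, 147.17°), δ = 989.5/3958.8 = 0.249949 rad, θ = 226.3° → φ = 17.69°, λ = 136.35°.
Leg 2: from (17.69°, 136.35°), δ = 387.4/3958.8 = 0.097858 rad, θ = 200° → φ = 12.41°, λ = 134.39°.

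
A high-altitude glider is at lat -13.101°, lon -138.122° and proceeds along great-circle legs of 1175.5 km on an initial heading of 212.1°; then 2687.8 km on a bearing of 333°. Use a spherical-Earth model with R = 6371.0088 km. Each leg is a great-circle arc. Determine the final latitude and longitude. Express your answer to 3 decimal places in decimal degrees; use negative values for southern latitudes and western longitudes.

Apply the spherical direct solution leg by leg, carrying full precision between legs.
Leg 1: from (-13.101°, -138.122°), δ = 1175.5/6371.0088 = 0.184508 rad, θ = 212.1° → φ = -21.974°, λ = -144.157°.
Leg 2: from (-21.974°, -144.157°), δ = 2687.8/6371.0088 = 0.421880 rad, θ = 333° → φ = -0.174°, λ = -154.870°.

latitude -0.174°, longitude -154.870°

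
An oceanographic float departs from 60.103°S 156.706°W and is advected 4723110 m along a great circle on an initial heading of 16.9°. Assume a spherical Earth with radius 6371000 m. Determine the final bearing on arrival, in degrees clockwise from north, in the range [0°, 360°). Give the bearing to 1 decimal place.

final bearing 8.8°

Angular distance δ = d/R = 4723110 / 6371000 = 0.741345 rad.
With φ₁ = -60.103° = -1.048995 rad and θ = 16.9° = 0.294961 rad:
Destination latitude: φ₂ = arcsin( sin φ₁ cos δ + cos φ₁ sin δ cos θ ) = arcsin(-0.317356) = -18.503°.
Then Δλ = atan2(0.097847, 0.462438) = 0.208514 rad, from sin θ sin δ cos φ₁ over cos δ − sin φ₁ sin φ₂.
λ₂ = -156.706° + 11.947° = -144.759°.
The forward bearing on arrival equals the back-azimuth from the destination plus 180°.
Back-azimuth from P₂ (-18.5°, -144.8°) to P₁ (-60.1°, -156.7°), with Δλ' = λ₁ − λ₂ = -11.9°: atan2( sin Δλ' cos φ₁ , cos φ₂ sin φ₁ − sin φ₂ cos φ₁ cos Δλ' ) = 188.8°.
Final bearing = (188.8° + 180°) mod 360° = 8.8°.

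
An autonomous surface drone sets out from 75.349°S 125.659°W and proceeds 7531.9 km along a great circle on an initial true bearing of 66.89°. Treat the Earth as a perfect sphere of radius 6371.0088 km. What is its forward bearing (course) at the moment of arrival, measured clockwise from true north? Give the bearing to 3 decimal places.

Central angle δ = d/R = 1.182215 rad.
With φ₁ = -75.349° = -1.315088 rad and θ = 66.89° = 1.167451 rad:
Applying the spherical law of cosines for sides, sin φ₂ = sin φ₁ cos δ + cos φ₁ sin δ cos θ = -0.274683, so φ₂ = -15.943°.
For the longitude increment, Δλ = atan2( sin θ sin δ cos φ₁, cos δ − sin φ₁ sin φ₂ ) = atan2(0.215290, 0.113124) = 62.280°.
λ₂ = -125.659° + 62.280° = -63.379°.
The forward bearing on arrival equals the back-azimuth from the destination plus 180°.
Back-azimuth from P₂ (-15.943°, -63.379°) to P₁ (-75.349°, -125.659°), with Δλ' = λ₁ − λ₂ = -62.280°: atan2( sin Δλ' cos φ₁ , cos φ₂ sin φ₁ − sin φ₂ cos φ₁ cos Δλ' ) = 194.001°.
Final bearing = (194.001° + 180°) mod 360° = 14.001°.

final bearing 14.001°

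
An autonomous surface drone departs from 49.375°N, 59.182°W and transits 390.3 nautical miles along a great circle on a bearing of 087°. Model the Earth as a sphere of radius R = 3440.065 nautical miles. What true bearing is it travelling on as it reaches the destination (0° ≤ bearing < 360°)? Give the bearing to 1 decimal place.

Central angle δ = d/R = 0.113457 rad.
With φ₁ = 49.375° = 0.861756 rad and θ = 87° = 1.518436 rad:
Destination latitude: φ₂ = arcsin( sin φ₁ cos δ + cos φ₁ sin δ cos θ ) = arcsin(0.757965) = 49.285°.
For the longitude increment, Δλ = atan2( sin θ sin δ cos φ₁, cos δ − sin φ₁ sin φ₂ ) = atan2(0.073613, 0.418285) = 9.981°.
λ₂ = -59.182° + 9.981° = -49.201°.
The forward bearing on arrival equals the back-azimuth from the destination plus 180°.
Back-azimuth from P₂ (49.3°, -49.2°) to P₁ (49.4°, -59.2°), with Δλ' = λ₁ − λ₂ = -10.0°: atan2( sin Δλ' cos φ₁ , cos φ₂ sin φ₁ − sin φ₂ cos φ₁ cos Δλ' ) = 274.6°.
Final bearing = (274.6° + 180°) mod 360° = 94.6°.

final bearing 94.6°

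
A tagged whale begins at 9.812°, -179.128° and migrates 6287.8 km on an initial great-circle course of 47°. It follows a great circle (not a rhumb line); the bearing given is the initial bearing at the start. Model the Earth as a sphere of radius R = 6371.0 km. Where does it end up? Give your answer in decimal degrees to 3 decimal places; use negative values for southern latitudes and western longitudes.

δ = 6287.8/6371 = 0.986941 rad (56.5475°).
With φ₁ = 9.812° = 0.171252 rad and θ = 47° = 0.820305 rad:
Destination latitude: φ₂ = arcsin( sin φ₁ cos δ + cos φ₁ sin δ cos θ ) = arcsin(0.654638) = 40.892°.
Then Δλ = atan2(0.601274, 0.439684) = 0.939401 rad, from sin θ sin δ cos φ₁ over cos δ − sin φ₁ sin φ₂.
λ₂ = -179.128° + 53.824° = -125.304°.

latitude 40.892°, longitude -125.304°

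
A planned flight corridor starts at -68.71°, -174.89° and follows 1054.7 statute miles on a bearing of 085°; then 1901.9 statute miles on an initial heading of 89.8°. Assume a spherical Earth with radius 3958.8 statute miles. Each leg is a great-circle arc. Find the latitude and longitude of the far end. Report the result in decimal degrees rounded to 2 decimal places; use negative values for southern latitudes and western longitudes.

latitude -52.09°, longitude -90.90°

Apply the spherical direct solution leg by leg, carrying full precision between legs.
Leg 1: from (-68.71°, -174.89°), δ = 1054.7/3958.8 = 0.266419 rad, θ = 85° → φ = -62.94°, λ = -139.68°.
Leg 2: from (-62.94°, -139.68°), δ = 1901.9/3958.8 = 0.480423 rad, θ = 89.8° → φ = -52.09°, λ = -90.90°.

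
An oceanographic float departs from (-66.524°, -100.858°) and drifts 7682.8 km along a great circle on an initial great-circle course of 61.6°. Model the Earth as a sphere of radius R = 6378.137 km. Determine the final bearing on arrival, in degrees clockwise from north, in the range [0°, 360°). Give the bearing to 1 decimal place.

Central angle δ = d/R = 1.204552 rad.
Converting: φ₁ = -1.161063 rad, θ = 1.075123 rad.
Destination latitude: φ₂ = arcsin( sin φ₁ cos δ + cos φ₁ sin δ cos θ ) = arcsin(-0.151563) = -8.718°.
For the longitude increment, Δλ = atan2( sin θ sin δ cos φ₁, cos δ − sin φ₁ sin φ₂ ) = atan2(0.327181, 0.219093) = 56.192°.
Hence λ₂ = -100.858° + 56.192° = -44.666°.
The forward bearing on arrival equals the back-azimuth from the destination plus 180°.
Back-azimuth from P₂ (-8.7°, -44.7°) to P₁ (-66.5°, -100.9°), with Δλ' = λ₁ − λ₂ = -56.2°: atan2( sin Δλ' cos φ₁ , cos φ₂ sin φ₁ − sin φ₂ cos φ₁ cos Δλ' ) = 200.8°.
Final bearing = (200.8° + 180°) mod 360° = 20.8°.

final bearing 20.8°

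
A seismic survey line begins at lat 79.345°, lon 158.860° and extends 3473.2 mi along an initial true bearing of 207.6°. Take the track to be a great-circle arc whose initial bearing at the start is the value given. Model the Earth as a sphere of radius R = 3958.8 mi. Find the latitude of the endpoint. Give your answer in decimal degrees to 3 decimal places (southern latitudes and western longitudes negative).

latitude 30.144°

Central angle δ = d/R = 0.877337 rad.
Start latitude φ₁ = 1.384831 rad; initial bearing θ = 3.623304 rad.
Applying the spherical law of cosines for sides, sin φ₂ = sin φ₁ cos δ + cos φ₁ sin δ cos θ = 0.502170, so φ₂ = 30.144°.
Then Δλ = atan2(-0.065877, 0.145690) = -0.424658 rad, from sin θ sin δ cos φ₁ over cos δ − sin φ₁ sin φ₂.
λ₂ = λ₁ + Δλ = 134.529°.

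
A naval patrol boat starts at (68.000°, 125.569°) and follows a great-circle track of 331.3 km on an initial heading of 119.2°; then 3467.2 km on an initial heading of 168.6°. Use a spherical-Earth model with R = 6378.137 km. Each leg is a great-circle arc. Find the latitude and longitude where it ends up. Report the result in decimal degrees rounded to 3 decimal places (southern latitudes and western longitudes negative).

Apply the spherical direct solution leg by leg, carrying full precision between legs.
Leg 1: from (68.000°, 125.569°), δ = 331.3/6378.137 = 0.051943 rad, θ = 119.2° → φ = 66.412°, λ = 132.072°.
Leg 2: from (66.412°, 132.072°), δ = 3467.2/6378.137 = 0.543607 rad, θ = 168.6° → φ = 35.552°, λ = 139.291°.

latitude 35.552°, longitude 139.291°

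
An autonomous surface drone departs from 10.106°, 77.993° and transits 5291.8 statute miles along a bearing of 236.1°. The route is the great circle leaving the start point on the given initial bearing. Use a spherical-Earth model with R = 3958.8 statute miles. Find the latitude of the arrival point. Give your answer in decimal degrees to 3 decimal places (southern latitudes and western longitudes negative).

latitude -29.565°

Central angle δ = d/R = 1.336718 rad.
With φ₁ = 10.106° = 0.176383 rad and θ = 236.1° = 4.120722 rad:
Destination latitude: φ₂ = arcsin( sin φ₁ cos δ + cos φ₁ sin δ cos θ ) = arcsin(-0.493417) = -29.565°.
For the longitude increment, Δλ = atan2( sin θ sin δ cos φ₁, cos δ − sin φ₁ sin φ₂ ) = atan2(-0.794850, 0.318526) = -68.162°.
λ₂ = 77.993° + -68.162° = 9.831°.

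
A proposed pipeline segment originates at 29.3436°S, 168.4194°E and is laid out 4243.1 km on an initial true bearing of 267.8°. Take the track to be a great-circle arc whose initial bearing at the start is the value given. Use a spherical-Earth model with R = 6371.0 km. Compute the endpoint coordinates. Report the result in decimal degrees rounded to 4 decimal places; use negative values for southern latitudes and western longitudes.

latitude -23.9536°, longitude 125.9205°

Angular distance δ = d/R = 4243.1 / 6371 = 0.666002 rad.
With φ₁ = -29.3436° = -0.512142 rad and θ = 267.8° = 4.673992 rad:
Destination latitude: φ₂ = arcsin( sin φ₁ cos δ + cos φ₁ sin δ cos θ ) = arcsin(-0.405997) = -23.9536°.
Δλ = atan2( sin θ sin δ cos φ₁ , cos δ − sin φ₁ sin φ₂ ) = atan2(-0.538179, 0.587341) = -0.741746 rad = -42.4989°.
λ₂ = 168.4194° + -42.4989° = 125.9205°.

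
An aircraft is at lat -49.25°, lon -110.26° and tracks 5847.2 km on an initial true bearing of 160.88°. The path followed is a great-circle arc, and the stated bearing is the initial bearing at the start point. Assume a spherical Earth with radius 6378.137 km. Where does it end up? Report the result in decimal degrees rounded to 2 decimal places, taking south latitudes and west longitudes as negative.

latitude -71.87°, longitude 13.07°

Central angle δ = d/R = 0.916757 rad.
Converting: φ₁ = -0.859575 rad, θ = 2.807886 rad.
Destination latitude: φ₂ = arcsin( sin φ₁ cos δ + cos φ₁ sin δ cos θ ) = arcsin(-0.950373) = -71.87°.
Δλ = atan2( sin θ sin δ cos φ₁ , cos δ − sin φ₁ sin φ₂ ) = atan2(0.169687, -0.111572) = 2.152440 rad = 123.33°.
λ₂ = -110.26° + 123.33° = 13.07°.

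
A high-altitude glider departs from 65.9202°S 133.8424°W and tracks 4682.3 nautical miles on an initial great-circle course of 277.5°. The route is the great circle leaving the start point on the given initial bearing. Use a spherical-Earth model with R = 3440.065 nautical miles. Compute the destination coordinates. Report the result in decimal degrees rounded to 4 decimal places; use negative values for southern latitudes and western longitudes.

latitude -7.9293°, longitude 147.8953°

Central angle δ = d/R = 1.361108 rad.
Converting: φ₁ = -1.150525 rad, θ = 4.843289 rad.
Destination latitude: φ₂ = arcsin( sin φ₁ cos δ + cos φ₁ sin δ cos θ ) = arcsin(-0.137952) = -7.9293°.
For the longitude increment, Δλ = atan2( sin θ sin δ cos φ₁, cos δ − sin φ₁ sin φ₂ ) = atan2(-0.395657, 0.082208) = -78.2623°.
λ₂ = -133.8424° + -78.2623° = -212.1047°, normalized to (−180°, 180°] → 147.8953°.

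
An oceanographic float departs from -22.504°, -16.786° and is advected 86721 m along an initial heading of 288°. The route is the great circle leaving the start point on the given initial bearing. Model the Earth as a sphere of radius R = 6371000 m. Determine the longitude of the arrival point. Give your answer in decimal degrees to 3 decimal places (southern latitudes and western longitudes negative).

longitude -17.587°

Central angle δ = d/R = 0.013612 rad.
Converting: φ₁ = -0.392769 rad, θ = 5.026548 rad.
sin φ₂ = sin φ₁ cos δ + cos φ₁ sin δ cos θ = (-0.382748)(0.999907) + (0.923853)(0.013611)(0.309017) = -0.378827
φ₂ = asin(-0.378827) = -0.388528 rad = -22.261°.
For the longitude increment, Δλ = atan2( sin θ sin δ cos φ₁, cos δ − sin φ₁ sin φ₂ ) = atan2(-0.011959, 0.854912) = -0.801°.
λ₂ = λ₁ + Δλ = -17.587°.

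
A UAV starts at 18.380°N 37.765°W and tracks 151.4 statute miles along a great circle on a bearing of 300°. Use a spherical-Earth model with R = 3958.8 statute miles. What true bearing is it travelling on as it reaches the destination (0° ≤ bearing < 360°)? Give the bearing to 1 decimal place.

Central angle δ = d/R = 0.038244 rad.
Converting: φ₁ = 0.320792 rad, θ = 5.235988 rad.
Applying the spherical law of cosines for sides, sin φ₂ = sin φ₁ cos δ + cos φ₁ sin δ cos θ = 0.333229, so φ₂ = 19.465°.
For the longitude increment, Δλ = atan2( sin θ sin δ cos φ₁, cos δ − sin φ₁ sin φ₂ ) = atan2(-0.031423, 0.894196) = -2.013°.
λ₂ = λ₁ + Δλ = -39.778°.
The forward bearing on arrival equals the back-azimuth from the destination plus 180°.
Back-azimuth from P₂ (19.5°, -39.8°) to P₁ (18.4°, -37.8°), with Δλ' = λ₁ − λ₂ = 2.0°: atan2( sin Δλ' cos φ₁ , cos φ₂ sin φ₁ − sin φ₂ cos φ₁ cos Δλ' ) = 119.3°.
Final bearing = (119.3° + 180°) mod 360° = 299.3°.

final bearing 299.3°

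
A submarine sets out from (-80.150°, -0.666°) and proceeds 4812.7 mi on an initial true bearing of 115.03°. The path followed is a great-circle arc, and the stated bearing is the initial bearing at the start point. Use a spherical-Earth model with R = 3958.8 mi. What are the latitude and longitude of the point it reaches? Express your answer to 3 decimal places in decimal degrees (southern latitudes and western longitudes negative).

Central angle δ = d/R = 1.215697 rad.
Converting: φ₁ = -1.398881 rad, θ = 2.007652 rad.
sin φ₂ = sin φ₁ cos δ + cos φ₁ sin δ cos θ = (-0.985259)(0.347684) + (0.171069)(0.937612)(-0.423093) = -0.410421
φ₂ = asin(-0.410421) = -0.422916 rad = -24.231°.
Then Δλ = atan2(0.145333, -0.056687) = 1.942697 rad, from sin θ sin δ cos φ₁ over cos δ − sin φ₁ sin φ₂.
λ₂ = λ₁ + Δλ = 110.642°.

latitude -24.231°, longitude 110.642°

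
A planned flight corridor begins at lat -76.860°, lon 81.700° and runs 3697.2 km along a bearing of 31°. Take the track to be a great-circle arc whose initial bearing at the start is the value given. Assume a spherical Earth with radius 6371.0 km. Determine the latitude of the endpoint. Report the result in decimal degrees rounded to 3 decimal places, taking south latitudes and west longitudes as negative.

Central angle δ = d/R = 0.580317 rad.
Start latitude φ₁ = -1.341460 rad; initial bearing θ = 0.541052 rad.
sin φ₂ = sin φ₁ cos δ + cos φ₁ sin δ cos θ = (-0.973817)(0.836289) + (0.227331)(0.548289)(0.857167) = -0.707553
φ₂ = asin(-0.707553) = -0.786029 rad = -45.036°.
Then Δλ = atan2(0.064196, 0.147262) = 0.411093 rad, from sin θ sin δ cos φ₁ over cos δ − sin φ₁ sin φ₂.
λ₂ = 81.700° + 23.554° = 105.254°.

latitude -45.036°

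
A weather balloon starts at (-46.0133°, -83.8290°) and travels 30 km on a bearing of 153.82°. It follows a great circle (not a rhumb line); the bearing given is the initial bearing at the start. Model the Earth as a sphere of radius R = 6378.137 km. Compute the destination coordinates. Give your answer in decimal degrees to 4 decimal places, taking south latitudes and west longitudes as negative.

Central angle δ = d/R = 0.004704 rad.
Start latitude φ₁ = -0.803084 rad; initial bearing θ = 2.684665 rad.
sin φ₂ = sin φ₁ cos δ + cos φ₁ sin δ cos θ = (-0.719501)(0.999989) + (0.694491)(0.004704)(-0.897412) = -0.722425
φ₂ = asin(-0.722425) = -0.807302 rad = -46.2550°.
Then Δλ = atan2(0.001441, 0.480204) = 0.003001 rad, from sin θ sin δ cos φ₁ over cos δ − sin φ₁ sin φ₂.
λ₂ = λ₁ + Δλ = -83.6570°.

latitude -46.2550°, longitude -83.6570°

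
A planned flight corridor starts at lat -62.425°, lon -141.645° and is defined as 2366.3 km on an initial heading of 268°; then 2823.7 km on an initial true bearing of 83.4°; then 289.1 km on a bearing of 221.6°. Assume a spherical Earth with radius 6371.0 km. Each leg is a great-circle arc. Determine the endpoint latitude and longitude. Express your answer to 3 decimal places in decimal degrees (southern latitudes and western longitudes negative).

latitude -48.310°, longitude -146.901°

Apply the spherical direct solution leg by leg, carrying full precision between legs.
Leg 1: from (-62.425°, -141.645°), δ = 2366.3/6371 = 0.371417 rad, θ = 268° → φ = -56.287°, λ = 177.549°.
Leg 2: from (-56.287°, 177.549°), δ = 2823.7/6371 = 0.443211 rad, θ = 83.4° → φ = -46.394°, λ = -144.305°.
Leg 3: from (-46.394°, -144.305°), δ = 289.1/6371 = 0.045377 rad, θ = 221.6° → φ = -48.310°, λ = -146.901°.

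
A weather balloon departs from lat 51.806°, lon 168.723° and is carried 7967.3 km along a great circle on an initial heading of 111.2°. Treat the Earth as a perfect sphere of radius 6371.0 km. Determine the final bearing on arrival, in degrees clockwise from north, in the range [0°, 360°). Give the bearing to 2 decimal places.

final bearing 144.77°

δ = 7967.3/6371 = 1.250557 rad (71.6517°).
Converting: φ₁ = 0.904185 rad, θ = 1.940806 rad.
sin φ₂ = sin φ₁ cos δ + cos φ₁ sin δ cos θ = (0.785922)(0.314794) + (0.618326)(0.949160)(-0.361625) = 0.035169
φ₂ = asin(0.035169) = 0.035176 rad = 2.015°.
Then Δλ = atan2(0.547172, 0.287153) = 1.087510 rad, from sin θ sin δ cos φ₁ over cos δ − sin φ₁ sin φ₂.
λ₂ = 168.723° + 62.310° = 231.033°, normalized to (−180°, 180°] → -128.967°.
The forward bearing on arrival equals the back-azimuth from the destination plus 180°.
Back-azimuth from P₂ (2.02°, -128.97°) to P₁ (51.81°, 168.72°), with Δλ' = λ₁ − λ₂ = 297.69°: atan2( sin Δλ' cos φ₁ , cos φ₂ sin φ₁ − sin φ₂ cos φ₁ cos Δλ' ) = 324.77°.
Final bearing = (324.77° + 180°) mod 360° = 144.77°.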